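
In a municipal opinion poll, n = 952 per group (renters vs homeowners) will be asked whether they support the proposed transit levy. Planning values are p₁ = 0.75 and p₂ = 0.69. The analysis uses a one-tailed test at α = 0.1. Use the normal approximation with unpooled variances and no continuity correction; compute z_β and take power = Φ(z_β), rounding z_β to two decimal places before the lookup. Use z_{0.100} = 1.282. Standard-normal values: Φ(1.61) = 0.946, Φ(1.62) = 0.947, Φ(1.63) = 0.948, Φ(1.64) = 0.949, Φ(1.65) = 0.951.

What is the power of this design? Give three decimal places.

z_β = |p₁−p₂|·√(n/[p₁q₁+p₂q₂]) − z_α
    = 0.06 · √(952/0.4014) − 1.282
    = 0.06 · 48.7001 − 1.282
    = 2.9220 − 1.282 = 1.6400 → 1.64
Power = Φ(1.64) = 0.949.

Power ≈ 0.949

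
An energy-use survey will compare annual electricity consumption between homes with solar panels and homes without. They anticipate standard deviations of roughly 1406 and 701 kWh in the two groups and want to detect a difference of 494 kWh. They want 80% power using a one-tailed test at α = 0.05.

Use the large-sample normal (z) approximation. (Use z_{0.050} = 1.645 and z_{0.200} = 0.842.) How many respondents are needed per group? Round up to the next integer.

n = 63 per group

n = (z_α + z_β)² · (σ₁² + σ₂²) / δ²
  = (1.645 + 0.842)² · (1406² + 701² = 2468237) / 494²
  = 6.1852 · 2468237 / 244036
  = 62.56
Round up → n = 63 per group.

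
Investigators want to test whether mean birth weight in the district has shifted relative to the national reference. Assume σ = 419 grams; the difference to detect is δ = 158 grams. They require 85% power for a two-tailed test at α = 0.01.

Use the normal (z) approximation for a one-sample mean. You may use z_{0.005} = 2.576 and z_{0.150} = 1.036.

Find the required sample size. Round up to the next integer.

n = 92

n = (z_{α/2} + z_β)² · σ² / δ²
  = (2.576 + 1.036)² · 419² / 158²
  = 13.0465 · 175561 / 24964
  = 91.75
Round up → n = 92.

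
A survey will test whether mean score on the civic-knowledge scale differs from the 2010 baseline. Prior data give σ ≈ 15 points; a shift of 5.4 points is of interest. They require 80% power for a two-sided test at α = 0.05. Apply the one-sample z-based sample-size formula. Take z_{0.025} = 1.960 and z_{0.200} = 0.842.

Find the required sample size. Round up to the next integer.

n = 61

n = (z_{α/2} + z_β)² · σ² / δ²
  = (1.960 + 0.842)² · 15² / 5.4²
  = 7.8512 · 225 / 29.16
  = 60.58
Round up → n = 61.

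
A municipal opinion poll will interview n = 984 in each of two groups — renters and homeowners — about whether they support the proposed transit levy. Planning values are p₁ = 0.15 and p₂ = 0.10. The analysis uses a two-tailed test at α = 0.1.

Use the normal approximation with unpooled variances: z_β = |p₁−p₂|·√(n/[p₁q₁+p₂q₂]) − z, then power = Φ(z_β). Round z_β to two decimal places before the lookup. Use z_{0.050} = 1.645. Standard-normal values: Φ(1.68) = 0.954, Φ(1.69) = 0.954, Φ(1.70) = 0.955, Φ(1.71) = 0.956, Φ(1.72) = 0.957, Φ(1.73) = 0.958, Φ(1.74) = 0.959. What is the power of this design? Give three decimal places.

Power ≈ 0.957

z_β = |p₁−p₂|·√(n/[p₁q₁+p₂q₂]) − z_{α/2}
    = 0.05 · √(984/0.2175) − 1.645
    = 0.05 · 67.2617 − 1.645
    = 3.3631 − 1.645 = 1.7181 → 1.72
Power = Φ(1.72) = 0.957.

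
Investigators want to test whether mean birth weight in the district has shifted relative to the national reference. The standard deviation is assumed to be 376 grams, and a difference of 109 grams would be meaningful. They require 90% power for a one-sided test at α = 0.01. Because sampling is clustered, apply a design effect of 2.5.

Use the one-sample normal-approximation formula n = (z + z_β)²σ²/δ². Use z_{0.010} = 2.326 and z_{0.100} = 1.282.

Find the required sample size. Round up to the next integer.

n = 388

n = (z_α + z_β)² · σ² / δ²
  = (2.326 + 1.282)² · 376² / 109²
  = 13.0177 · 141376 / 11881
  = 154.90
Design effect: 2.5 × 154.90 = 387.25.
Round up → n = 388.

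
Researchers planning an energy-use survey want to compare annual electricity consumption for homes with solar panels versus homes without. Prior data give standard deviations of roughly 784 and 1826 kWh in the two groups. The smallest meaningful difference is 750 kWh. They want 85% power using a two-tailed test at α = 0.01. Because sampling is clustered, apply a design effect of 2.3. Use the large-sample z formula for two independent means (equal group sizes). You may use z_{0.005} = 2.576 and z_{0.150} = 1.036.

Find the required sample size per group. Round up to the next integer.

n = 211 per group

n = (z_{α/2} + z_β)² · (σ₁² + σ₂²) / δ²
  = (2.576 + 1.036)² · (784² + 1826² = 3948932) / 750²
  = 13.0465 · 3948932 / 562500
  = 91.59
Design effect: 2.3 × 91.59 = 210.66.
Round up → n = 211 per group.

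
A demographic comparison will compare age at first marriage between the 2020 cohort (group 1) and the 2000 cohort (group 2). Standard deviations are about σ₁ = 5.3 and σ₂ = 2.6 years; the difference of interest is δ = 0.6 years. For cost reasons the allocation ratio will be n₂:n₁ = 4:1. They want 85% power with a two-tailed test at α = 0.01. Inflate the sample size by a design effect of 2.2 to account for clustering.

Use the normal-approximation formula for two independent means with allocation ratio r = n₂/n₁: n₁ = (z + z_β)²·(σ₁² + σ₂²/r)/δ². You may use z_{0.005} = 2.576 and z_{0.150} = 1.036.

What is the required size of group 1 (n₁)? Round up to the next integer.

n₁ = (z_{α/2} + z_β)² · (σ₁² + σ₂²/r) / δ²
   = (2.576 + 1.036)² · (5.3² + 2.6²/4) / 0.6²
   = 13.0465 · (28.09 + 1.69) / 0.36
   = 13.0465 · 29.78 / 0.36
   = 1079.24
Design effect: 2.2 × 1079.24 = 2374.33.
Round up → n₁ = 2375; n₂ = r·n₁ = 4 × 2375 = 9500.

n₁ = 2375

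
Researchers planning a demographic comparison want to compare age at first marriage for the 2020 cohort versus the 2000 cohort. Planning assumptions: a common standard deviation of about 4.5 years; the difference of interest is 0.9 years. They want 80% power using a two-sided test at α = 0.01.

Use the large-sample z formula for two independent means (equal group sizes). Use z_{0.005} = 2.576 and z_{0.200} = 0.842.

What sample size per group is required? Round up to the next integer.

n = (z_{α/2} + z_β)² · (σ₁² + σ₂²) / δ²
  = (2.576 + 0.842)² · (2·4.5² = 40.5) / 0.9²
  = 11.6827 · 40.5 / 0.81
  = 584.14
Round up → n = 585 per group.

n = 585 per group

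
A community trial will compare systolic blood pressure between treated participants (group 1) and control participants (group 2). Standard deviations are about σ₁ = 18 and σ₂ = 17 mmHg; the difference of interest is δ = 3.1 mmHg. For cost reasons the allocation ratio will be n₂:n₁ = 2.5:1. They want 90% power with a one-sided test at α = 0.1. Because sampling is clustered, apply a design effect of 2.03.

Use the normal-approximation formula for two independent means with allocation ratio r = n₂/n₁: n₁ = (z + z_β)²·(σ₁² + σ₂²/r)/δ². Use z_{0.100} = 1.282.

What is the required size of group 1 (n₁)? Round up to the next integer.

n₁ = 611

n₁ = (z_α + z_β)² · (σ₁² + σ₂²/r) / δ²
   = (1.282 + 1.282)² · (18² + 17²/2.5) / 3.1²
   = 6.5741 · (324 + 115.6) / 9.61
   = 6.5741 · 439.6 / 9.61
   = 300.73
Design effect: 2.03 × 300.73 = 610.47.
Round up → n₁ = 611; n₂ = r·n₁ = 2.5 × 611 = 1528.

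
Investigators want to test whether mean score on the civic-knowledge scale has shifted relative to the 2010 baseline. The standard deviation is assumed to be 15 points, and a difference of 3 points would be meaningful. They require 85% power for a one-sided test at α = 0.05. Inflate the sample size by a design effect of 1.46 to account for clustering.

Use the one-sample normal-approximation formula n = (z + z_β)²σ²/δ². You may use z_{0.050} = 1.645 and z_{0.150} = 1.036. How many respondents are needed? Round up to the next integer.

n = (z_α + z_β)² · σ² / δ²
  = (1.645 + 1.036)² · 15² / 3²
  = 7.1878 · 225 / 9
  = 179.69
Design effect: 1.46 × 179.69 = 262.35.
Round up → n = 263.

n = 263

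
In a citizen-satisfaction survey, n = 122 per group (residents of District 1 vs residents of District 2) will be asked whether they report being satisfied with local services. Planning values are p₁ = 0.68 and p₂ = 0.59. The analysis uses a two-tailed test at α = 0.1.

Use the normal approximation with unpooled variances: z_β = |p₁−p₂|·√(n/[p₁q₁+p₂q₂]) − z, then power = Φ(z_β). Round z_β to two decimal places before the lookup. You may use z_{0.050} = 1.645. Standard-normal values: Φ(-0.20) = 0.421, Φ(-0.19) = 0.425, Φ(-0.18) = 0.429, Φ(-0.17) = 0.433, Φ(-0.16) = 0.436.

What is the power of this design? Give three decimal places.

Power ≈ 0.429

z_β = |p₁−p₂|·√(n/[p₁q₁+p₂q₂]) − z_{α/2}
    = 0.09 · √(122/0.4595) − 1.645
    = 0.09 · 16.2944 − 1.645
    = 1.4665 − 1.645 = -0.1785 → -0.18
Power = Φ(-0.18) = 0.429.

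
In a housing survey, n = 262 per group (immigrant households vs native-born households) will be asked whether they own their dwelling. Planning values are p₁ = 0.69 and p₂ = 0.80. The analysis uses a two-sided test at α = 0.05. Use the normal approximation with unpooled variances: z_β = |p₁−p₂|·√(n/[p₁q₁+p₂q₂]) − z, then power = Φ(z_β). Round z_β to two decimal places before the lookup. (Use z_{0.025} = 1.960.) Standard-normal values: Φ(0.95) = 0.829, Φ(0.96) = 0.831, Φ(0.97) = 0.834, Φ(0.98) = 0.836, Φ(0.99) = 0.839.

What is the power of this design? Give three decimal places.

z_β = |p₁−p₂|·√(n/[p₁q₁+p₂q₂]) − z_{α/2}
    = 0.11 · √(262/0.3739) − 1.960
    = 0.11 · 26.4712 − 1.960
    = 2.9118 − 1.960 = 0.9518 → 0.95
Power = Φ(0.95) = 0.829.

Power ≈ 0.829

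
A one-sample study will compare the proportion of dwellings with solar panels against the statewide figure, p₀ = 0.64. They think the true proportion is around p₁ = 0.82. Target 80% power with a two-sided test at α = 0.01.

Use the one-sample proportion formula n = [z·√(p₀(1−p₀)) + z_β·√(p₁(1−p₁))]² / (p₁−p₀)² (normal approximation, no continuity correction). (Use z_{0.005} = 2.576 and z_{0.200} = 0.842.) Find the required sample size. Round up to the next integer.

n = [z_{α/2}·√(p₀q₀) + z_β·√(p₁q₁)]² / (p₁ − p₀)²
  = [2.576·√(0.64·0.36) + 0.842·√(0.82·0.18)]² / (0.18)²
  = [2.576·0.4800 + 0.842·0.3842]² / 0.0324
  = [1.5600]² / 0.0324
  = 75.11
Round up → n = 76.

n = 76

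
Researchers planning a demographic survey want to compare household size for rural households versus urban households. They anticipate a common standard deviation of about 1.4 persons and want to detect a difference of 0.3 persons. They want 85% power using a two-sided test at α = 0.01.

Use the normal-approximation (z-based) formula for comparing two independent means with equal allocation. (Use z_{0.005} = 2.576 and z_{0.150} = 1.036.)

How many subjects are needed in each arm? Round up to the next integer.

n = (z_{α/2} + z_β)² · (σ₁² + σ₂²) / δ²
  = (2.576 + 1.036)² · (2·1.4² = 3.92) / 0.3²
  = 13.0465 · 3.92 / 0.09
  = 568.25
Round up → n = 569 per group.

n = 569 per group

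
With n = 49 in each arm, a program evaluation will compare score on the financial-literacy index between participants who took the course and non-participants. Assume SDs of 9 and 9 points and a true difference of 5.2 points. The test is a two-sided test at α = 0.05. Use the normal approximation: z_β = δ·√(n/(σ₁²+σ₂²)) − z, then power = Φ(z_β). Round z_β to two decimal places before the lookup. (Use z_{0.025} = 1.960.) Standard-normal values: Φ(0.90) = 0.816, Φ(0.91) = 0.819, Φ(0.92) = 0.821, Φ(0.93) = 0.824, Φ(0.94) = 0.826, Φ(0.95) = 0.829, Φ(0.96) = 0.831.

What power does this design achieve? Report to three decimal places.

Power ≈ 0.816

z_β = δ·√(n/(σ₁²+σ₂²)) − z_{α/2}
    = 5.2 · √(49/162) − 1.960
    = 5.2 · 0.54997 − 1.960
    = 2.8599 − 1.960 = 0.8999 → 0.90
Power = Φ(0.90) = 0.816.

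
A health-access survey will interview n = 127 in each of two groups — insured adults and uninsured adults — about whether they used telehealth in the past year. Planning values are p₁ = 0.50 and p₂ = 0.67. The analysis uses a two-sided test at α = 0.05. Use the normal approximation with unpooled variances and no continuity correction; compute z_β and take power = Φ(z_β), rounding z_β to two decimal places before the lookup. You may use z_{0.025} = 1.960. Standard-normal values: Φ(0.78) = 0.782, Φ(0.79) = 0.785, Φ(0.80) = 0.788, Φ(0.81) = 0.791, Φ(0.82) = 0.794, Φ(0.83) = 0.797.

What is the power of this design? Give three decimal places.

z_β = |p₁−p₂|·√(n/[p₁q₁+p₂q₂]) − z_{α/2}
    = 0.17 · √(127/0.4711) − 1.960
    = 0.17 · 16.4189 − 1.960
    = 2.7912 − 1.960 = 0.8312 → 0.83
Power = Φ(0.83) = 0.797.

Power ≈ 0.797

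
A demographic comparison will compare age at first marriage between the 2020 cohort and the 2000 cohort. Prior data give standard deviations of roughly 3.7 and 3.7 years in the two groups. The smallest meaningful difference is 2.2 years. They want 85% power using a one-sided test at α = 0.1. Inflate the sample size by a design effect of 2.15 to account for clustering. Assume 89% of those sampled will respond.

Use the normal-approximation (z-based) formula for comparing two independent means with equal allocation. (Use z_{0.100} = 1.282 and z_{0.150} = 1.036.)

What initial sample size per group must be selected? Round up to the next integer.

n = 74 per group

n = (z_α + z_β)² · (σ₁² + σ₂²) / δ²
  = (1.282 + 1.036)² · (3.7² + 3.7² = 27.38) / 2.2²
  = 5.3731 · 27.38 / 4.84
  = 30.40
Design effect: 2.15 × 30.40 = 65.35.
Adjust for 89% response: 65.35 / 0.89 = 73.43.
Round up → n = 74 per group.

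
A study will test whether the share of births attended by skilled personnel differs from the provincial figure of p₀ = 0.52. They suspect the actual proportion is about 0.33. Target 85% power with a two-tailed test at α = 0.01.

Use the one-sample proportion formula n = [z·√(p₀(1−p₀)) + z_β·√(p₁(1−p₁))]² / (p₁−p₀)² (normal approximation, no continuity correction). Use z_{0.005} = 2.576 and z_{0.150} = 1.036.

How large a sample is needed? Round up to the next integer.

n = 88

n = [z_{α/2}·√(p₀q₀) + z_β·√(p₁q₁)]² / (p₁ − p₀)²
  = [2.576·√(0.52·0.48) + 1.036·√(0.33·0.67)]² / (-0.19)²
  = [2.576·0.4996 + 1.036·0.4702]² / 0.0361
  = [1.7741]² / 0.0361
  = 87.19
Round up → n = 88.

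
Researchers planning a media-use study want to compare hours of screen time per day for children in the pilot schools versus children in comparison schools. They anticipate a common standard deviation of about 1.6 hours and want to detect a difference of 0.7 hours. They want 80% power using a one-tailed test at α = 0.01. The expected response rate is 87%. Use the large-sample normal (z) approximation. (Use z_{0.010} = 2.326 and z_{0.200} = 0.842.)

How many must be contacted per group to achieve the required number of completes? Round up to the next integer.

n = 121 per group

n = (z_α + z_β)² · (σ₁² + σ₂²) / δ²
  = (2.326 + 0.842)² · (2·1.6² = 5.12) / 0.7²
  = 10.0362 · 5.12 / 0.49
  = 104.87
Adjust for 87% response: 104.87 / 0.87 = 120.54.
Round up → n = 121 per group.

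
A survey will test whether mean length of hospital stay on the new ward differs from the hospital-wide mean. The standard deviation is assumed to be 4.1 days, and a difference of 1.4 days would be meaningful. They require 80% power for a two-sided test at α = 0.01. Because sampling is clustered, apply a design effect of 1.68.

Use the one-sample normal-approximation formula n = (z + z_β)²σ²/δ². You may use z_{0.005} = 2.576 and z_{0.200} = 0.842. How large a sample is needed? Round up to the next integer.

n = (z_{α/2} + z_β)² · σ² / δ²
  = (2.576 + 0.842)² · 4.1² / 1.4²
  = 11.6827 · 16.81 / 1.96
  = 100.20
Design effect: 1.68 × 100.20 = 168.33.
Round up → n = 169.

n = 169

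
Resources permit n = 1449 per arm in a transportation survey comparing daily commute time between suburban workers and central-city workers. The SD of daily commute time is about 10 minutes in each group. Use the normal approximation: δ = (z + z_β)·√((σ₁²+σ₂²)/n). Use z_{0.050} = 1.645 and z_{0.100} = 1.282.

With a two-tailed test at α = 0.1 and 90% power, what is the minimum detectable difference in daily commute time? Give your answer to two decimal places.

Minimum detectable difference ≈ 1.09 minutes

δ = (z_{α/2} + z_β) · √((σ₁²+σ₂²)/n)
  = (1.645 + 1.282) · √(200/1449)
  = 2.927 · √0.13803
  = 2.927 · 0.3715
  = 1.0874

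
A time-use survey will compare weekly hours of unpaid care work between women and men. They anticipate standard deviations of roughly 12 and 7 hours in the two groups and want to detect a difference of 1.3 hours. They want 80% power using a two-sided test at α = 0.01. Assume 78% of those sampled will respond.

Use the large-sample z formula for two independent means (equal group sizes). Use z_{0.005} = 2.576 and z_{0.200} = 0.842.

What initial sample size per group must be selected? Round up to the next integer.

n = (z_{α/2} + z_β)² · (σ₁² + σ₂²) / δ²
  = (2.576 + 0.842)² · (12² + 7² = 193) / 1.3²
  = 11.6827 · 193 / 1.69
  = 1334.18
Adjust for 78% response: 1334.18 / 0.78 = 1710.49.
Round up → n = 1711 per group.

n = 1711 per group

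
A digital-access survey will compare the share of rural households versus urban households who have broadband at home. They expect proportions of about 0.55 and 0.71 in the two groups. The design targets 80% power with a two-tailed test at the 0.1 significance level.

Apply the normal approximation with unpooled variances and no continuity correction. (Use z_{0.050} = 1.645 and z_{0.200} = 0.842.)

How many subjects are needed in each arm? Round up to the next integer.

n = (z_{α/2} + z_β)² · [p₁(1−p₁) + p₂(1−p₂)] / (p₁ − p₂)²
  = (1.645 + 0.842)² · (0.55·0.45 + 0.71·0.29) / (-0.16)²
  = (2.487)² · (0.2475 + 0.2059) / 0.0256
  = 6.1852 · 0.4534 / 0.0256
  = 109.55
Round up → n = 110 per group.

n = 110 per group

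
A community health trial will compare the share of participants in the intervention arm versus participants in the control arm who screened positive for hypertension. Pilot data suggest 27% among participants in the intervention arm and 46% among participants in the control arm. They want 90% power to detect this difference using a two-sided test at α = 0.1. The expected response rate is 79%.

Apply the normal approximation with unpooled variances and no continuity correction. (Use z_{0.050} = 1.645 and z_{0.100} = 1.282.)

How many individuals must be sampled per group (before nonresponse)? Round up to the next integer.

n = 134 per group

n = (z_{α/2} + z_β)² · [p₁(1−p₁) + p₂(1−p₂)] / (p₁ − p₂)²
  = (1.645 + 1.282)² · (0.27·0.73 + 0.46·0.54) / (-0.19)²
  = (2.927)² · (0.1971 + 0.2484) / 0.0361
  = 8.5673 · 0.4455 / 0.0361
  = 105.73
Adjust for 79% response: 105.73 / 0.79 = 133.83.
Round up → n = 134 per group.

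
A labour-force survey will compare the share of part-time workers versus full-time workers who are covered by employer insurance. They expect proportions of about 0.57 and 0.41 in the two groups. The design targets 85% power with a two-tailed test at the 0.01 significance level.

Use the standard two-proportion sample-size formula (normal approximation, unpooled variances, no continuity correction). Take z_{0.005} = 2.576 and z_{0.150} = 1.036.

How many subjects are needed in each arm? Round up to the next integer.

n = (z_{α/2} + z_β)² · [p₁(1−p₁) + p₂(1−p₂)] / (p₁ − p₂)²
  = (2.576 + 1.036)² · (0.57·0.43 + 0.41·0.59) / (0.16)²
  = (3.612)² · (0.2451 + 0.2419) / 0.0256
  = 13.0465 · 0.4870 / 0.0256
  = 248.19
Round up → n = 249 per group.

n = 249 per group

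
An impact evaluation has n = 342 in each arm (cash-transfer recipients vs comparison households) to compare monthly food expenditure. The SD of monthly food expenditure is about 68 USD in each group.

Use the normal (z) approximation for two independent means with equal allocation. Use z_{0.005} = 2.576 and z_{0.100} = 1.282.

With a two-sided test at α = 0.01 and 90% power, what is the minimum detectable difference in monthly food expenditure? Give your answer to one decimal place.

Minimum detectable difference ≈ 20.1 USD

δ = (z_{α/2} + z_β) · √((σ₁²+σ₂²)/n)
  = (2.576 + 1.282) · √(9248/342)
  = 3.858 · √27.0409
  = 3.858 · 5.2001
  = 20.0619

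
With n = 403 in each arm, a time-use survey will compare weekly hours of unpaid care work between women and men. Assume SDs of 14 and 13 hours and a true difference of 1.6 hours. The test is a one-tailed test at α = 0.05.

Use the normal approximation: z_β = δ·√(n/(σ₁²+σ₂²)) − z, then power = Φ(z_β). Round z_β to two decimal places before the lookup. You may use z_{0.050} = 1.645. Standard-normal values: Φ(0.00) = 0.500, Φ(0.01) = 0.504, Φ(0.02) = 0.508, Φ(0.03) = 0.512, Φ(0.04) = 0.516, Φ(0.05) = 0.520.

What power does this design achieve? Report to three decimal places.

Power ≈ 0.516

z_β = δ·√(n/(σ₁²+σ₂²)) − z_α
    = 1.6 · √(403/365) − 1.645
    = 1.6 · 1.05077 − 1.645
    = 1.6812 − 1.645 = 0.0362 → 0.04
Power = Φ(0.04) = 0.516.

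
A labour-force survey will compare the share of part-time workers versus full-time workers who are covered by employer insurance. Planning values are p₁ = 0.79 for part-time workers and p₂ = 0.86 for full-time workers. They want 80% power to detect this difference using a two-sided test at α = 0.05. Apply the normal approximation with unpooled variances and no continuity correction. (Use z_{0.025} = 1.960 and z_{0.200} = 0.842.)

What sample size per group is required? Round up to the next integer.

n = 459 per group

n = (z_{α/2} + z_β)² · [p₁(1−p₁) + p₂(1−p₂)] / (p₁ − p₂)²
  = (1.960 + 0.842)² · (0.79·0.21 + 0.86·0.14) / (-0.07)²
  = (2.802)² · (0.1659 + 0.1204) / 0.0049
  = 7.8512 · 0.2863 / 0.0049
  = 458.73
Round up → n = 459 per group.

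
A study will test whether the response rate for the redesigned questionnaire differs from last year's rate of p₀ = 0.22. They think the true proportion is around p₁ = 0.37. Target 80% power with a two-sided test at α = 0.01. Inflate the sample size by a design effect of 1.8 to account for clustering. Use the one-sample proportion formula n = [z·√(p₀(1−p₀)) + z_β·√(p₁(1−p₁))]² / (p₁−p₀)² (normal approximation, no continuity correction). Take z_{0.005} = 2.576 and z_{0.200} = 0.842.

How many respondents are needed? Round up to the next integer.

n = 174

n = [z_{α/2}·√(p₀q₀) + z_β·√(p₁q₁)]² / (p₁ − p₀)²
  = [2.576·√(0.22·0.78) + 0.842·√(0.37·0.63)]² / (0.15)²
  = [2.576·0.4142 + 0.842·0.4828]² / 0.0225
  = [1.4736]² / 0.0225
  = 96.51
Design effect: 1.8 × 96.51 = 173.72.
Round up → n = 174.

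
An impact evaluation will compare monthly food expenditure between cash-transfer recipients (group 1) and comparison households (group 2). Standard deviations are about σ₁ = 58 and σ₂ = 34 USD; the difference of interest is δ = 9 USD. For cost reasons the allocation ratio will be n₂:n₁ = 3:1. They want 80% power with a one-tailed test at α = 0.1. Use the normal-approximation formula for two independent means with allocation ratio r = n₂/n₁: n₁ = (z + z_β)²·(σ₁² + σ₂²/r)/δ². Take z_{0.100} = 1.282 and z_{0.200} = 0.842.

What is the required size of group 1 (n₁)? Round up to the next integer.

n₁ = (z_α + z_β)² · (σ₁² + σ₂²/r) / δ²
   = (1.282 + 0.842)² · (58² + 34²/3) / 9²
   = 4.5114 · (3364 + 385.3333) / 81
   = 4.5114 · 3749.3 / 81
   = 208.82
Round up → n₁ = 209; n₂ = r·n₁ = 3 × 209 = 627.

n₁ = 209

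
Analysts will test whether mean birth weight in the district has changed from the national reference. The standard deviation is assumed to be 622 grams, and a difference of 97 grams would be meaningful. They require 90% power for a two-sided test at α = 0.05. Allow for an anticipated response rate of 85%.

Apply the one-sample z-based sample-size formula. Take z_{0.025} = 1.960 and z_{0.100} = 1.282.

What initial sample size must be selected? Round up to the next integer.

n = 509

n = (z_{α/2} + z_β)² · σ² / δ²
  = (1.960 + 1.282)² · 622² / 97²
  = 10.5106 · 386884 / 9409
  = 432.18
Adjust for 85% response: 432.18 / 0.85 = 508.45.
Round up → n = 509.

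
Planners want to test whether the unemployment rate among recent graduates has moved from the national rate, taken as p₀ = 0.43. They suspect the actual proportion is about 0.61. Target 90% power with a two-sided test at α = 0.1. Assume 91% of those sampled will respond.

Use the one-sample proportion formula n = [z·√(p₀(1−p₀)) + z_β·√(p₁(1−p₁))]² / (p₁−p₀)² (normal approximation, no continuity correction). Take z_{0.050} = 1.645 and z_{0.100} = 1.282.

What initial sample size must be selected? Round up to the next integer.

n = [z_{α/2}·√(p₀q₀) + z_β·√(p₁q₁)]² / (p₁ − p₀)²
  = [1.645·√(0.43·0.57) + 1.282·√(0.61·0.39)]² / (0.18)²
  = [1.645·0.4951 + 1.282·0.4877]² / 0.0324
  = [1.4397]² / 0.0324
  = 63.97
Adjust for 91% response: 63.97 / 0.91 = 70.30.
Round up → n = 71.

n = 71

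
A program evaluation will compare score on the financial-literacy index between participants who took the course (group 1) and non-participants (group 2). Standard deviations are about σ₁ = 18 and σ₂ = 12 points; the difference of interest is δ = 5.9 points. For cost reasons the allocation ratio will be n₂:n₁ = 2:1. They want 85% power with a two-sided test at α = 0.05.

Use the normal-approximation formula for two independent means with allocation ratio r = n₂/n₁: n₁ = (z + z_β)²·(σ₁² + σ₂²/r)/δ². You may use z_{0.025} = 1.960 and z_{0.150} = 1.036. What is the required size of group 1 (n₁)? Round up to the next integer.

n₁ = 103

n₁ = (z_{α/2} + z_β)² · (σ₁² + σ₂²/r) / δ²
   = (1.960 + 1.036)² · (18² + 12²/2) / 5.9²
   = 8.9760 · (324 + 72) / 34.81
   = 8.9760 · 396 / 34.81
   = 102.11
Round up → n₁ = 103; n₂ = r·n₁ = 2 × 103 = 206.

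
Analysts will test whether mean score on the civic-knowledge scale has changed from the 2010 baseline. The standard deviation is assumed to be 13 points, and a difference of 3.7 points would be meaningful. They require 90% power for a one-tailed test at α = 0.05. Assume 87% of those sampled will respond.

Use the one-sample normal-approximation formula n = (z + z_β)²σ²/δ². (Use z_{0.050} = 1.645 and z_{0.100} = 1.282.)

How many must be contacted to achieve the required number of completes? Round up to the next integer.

n = 122

n = (z_α + z_β)² · σ² / δ²
  = (1.645 + 1.282)² · 13² / 3.7²
  = 8.5673 · 169 / 13.69
  = 105.76
Adjust for 87% response: 105.76 / 0.87 = 121.57.
Round up → n = 122.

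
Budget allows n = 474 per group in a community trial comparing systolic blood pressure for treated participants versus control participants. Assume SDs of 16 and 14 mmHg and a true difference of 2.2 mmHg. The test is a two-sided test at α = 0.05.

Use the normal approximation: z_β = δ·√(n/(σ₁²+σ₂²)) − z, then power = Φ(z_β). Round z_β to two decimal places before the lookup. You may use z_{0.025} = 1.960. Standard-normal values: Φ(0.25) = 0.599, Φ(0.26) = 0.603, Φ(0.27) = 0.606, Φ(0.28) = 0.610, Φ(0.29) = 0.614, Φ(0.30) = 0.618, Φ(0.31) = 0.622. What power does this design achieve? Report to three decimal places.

Power ≈ 0.614

z_β = δ·√(n/(σ₁²+σ₂²)) − z_{α/2}
    = 2.2 · √(474/452) − 1.960
    = 2.2 · 1.02405 − 1.960
    = 2.2529 − 1.960 = 0.2929 → 0.29
Power = Φ(0.29) = 0.614.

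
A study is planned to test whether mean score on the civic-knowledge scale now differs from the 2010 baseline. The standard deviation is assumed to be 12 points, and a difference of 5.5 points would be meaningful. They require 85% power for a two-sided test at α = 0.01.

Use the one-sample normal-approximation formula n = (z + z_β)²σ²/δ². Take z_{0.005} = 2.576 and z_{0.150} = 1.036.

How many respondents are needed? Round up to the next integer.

n = 63

n = (z_{α/2} + z_β)² · σ² / δ²
  = (2.576 + 1.036)² · 12² / 5.5²
  = 13.0465 · 144 / 30.25
  = 62.11
Round up → n = 63.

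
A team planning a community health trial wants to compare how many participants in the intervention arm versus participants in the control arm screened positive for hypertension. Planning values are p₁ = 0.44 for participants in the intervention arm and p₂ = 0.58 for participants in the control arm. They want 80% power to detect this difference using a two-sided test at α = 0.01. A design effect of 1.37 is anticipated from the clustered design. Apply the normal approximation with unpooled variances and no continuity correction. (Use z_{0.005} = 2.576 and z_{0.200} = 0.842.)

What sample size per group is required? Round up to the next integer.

n = (z_{α/2} + z_β)² · [p₁(1−p₁) + p₂(1−p₂)] / (p₁ − p₂)²
  = (2.576 + 0.842)² · (0.44·0.56 + 0.58·0.42) / (-0.14)²
  = (3.418)² · (0.2464 + 0.2436) / 0.0196
  = 11.6827 · 0.4900 / 0.0196
  = 292.07
Design effect: 1.37 × 292.07 = 400.13.
Round up → n = 401 per group.

n = 401 per group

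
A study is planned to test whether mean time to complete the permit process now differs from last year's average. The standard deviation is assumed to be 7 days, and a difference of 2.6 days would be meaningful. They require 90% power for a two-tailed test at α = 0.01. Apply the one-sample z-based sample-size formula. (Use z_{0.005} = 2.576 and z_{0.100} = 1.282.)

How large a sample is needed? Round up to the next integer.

n = (z_{α/2} + z_β)² · σ² / δ²
  = (2.576 + 1.282)² · 7² / 2.6²
  = 14.8842 · 49 / 6.76
  = 107.89
Round up → n = 108.

n = 108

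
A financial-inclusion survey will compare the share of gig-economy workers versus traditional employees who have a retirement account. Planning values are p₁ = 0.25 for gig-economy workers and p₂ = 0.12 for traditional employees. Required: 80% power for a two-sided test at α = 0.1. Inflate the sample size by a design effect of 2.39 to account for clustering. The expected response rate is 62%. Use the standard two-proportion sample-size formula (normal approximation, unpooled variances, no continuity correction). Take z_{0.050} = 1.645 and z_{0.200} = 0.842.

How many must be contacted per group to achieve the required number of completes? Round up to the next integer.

n = 414 per group

n = (z_{α/2} + z_β)² · [p₁(1−p₁) + p₂(1−p₂)] / (p₁ − p₂)²
  = (1.645 + 0.842)² · (0.25·0.75 + 0.12·0.88) / (0.13)²
  = (2.487)² · (0.1875 + 0.1056) / 0.0169
  = 6.1852 · 0.2931 / 0.0169
  = 107.27
Design effect: 2.39 × 107.27 = 256.38.
Adjust for 62% response: 256.38 / 0.62 = 413.51.
Round up → n = 414 per group.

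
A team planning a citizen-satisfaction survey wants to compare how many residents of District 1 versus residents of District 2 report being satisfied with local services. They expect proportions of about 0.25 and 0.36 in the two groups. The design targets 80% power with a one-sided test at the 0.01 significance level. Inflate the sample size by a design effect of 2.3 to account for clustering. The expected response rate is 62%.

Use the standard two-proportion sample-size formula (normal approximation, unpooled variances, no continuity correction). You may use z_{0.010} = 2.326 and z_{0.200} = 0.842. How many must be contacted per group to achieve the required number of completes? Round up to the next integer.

n = 1286 per group

n = (z_α + z_β)² · [p₁(1−p₁) + p₂(1−p₂)] / (p₁ − p₂)²
  = (2.326 + 0.842)² · (0.25·0.75 + 0.36·0.64) / (-0.11)²
  = (3.168)² · (0.1875 + 0.2304) / 0.0121
  = 10.0362 · 0.4179 / 0.0121
  = 346.62
Design effect: 2.3 × 346.62 = 797.23.
Adjust for 62% response: 797.23 / 0.62 = 1285.86.
Round up → n = 1286 per group.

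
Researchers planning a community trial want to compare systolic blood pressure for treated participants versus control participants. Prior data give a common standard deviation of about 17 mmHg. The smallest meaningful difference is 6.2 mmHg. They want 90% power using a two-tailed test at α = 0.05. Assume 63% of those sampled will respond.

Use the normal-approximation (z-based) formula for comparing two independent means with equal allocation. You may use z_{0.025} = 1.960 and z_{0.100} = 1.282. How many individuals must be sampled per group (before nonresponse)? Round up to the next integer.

n = 251 per group

n = (z_{α/2} + z_β)² · (σ₁² + σ₂²) / δ²
  = (1.960 + 1.282)² · (2·17² = 578) / 6.2²
  = 10.5106 · 578 / 38.44
  = 158.04
Adjust for 63% response: 158.04 / 0.63 = 250.86.
Round up → n = 251 per group.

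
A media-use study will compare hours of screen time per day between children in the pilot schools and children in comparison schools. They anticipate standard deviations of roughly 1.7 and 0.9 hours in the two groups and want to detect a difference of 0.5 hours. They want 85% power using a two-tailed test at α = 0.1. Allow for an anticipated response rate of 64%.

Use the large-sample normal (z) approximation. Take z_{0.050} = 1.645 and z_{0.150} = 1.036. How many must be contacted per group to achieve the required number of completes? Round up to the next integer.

n = (z_{α/2} + z_β)² · (σ₁² + σ₂²) / δ²
  = (1.645 + 1.036)² · (1.7² + 0.9² = 3.7) / 0.5²
  = 7.1878 · 3.7 / 0.25
  = 106.38
Adjust for 64% response: 106.38 / 0.64 = 166.22.
Round up → n = 167 per group.

n = 167 per group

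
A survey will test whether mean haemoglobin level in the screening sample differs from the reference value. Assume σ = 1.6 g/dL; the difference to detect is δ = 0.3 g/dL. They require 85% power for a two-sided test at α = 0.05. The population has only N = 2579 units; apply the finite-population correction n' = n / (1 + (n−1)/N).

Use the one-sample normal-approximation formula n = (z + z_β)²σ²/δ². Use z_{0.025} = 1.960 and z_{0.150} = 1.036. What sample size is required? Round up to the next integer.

n = 233

n = (z_{α/2} + z_β)² · σ² / δ²
  = (1.960 + 1.036)² · 1.6² / 0.3²
  = 8.9760 · 2.56 / 0.09
  = 255.32
Finite-population correction (N = 2579): 255.32 / (1 + (255.32 − 1)/2579) = 232.40.
Round up → n = 233.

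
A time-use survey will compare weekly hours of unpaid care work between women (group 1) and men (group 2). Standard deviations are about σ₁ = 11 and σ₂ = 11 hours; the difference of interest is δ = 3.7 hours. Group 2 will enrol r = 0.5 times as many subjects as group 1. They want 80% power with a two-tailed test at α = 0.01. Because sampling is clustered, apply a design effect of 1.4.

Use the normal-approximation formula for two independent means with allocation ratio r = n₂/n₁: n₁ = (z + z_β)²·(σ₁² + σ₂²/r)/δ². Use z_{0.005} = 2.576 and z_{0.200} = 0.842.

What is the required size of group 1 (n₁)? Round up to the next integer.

n₁ = 434

n₁ = (z_{α/2} + z_β)² · (σ₁² + σ₂²/r) / δ²
   = (2.576 + 0.842)² · (11² + 11²/0.5) / 3.7²
   = 11.6827 · (121 + 242) / 13.69
   = 11.6827 · 363 / 13.69
   = 309.78
Design effect: 1.4 × 309.78 = 433.69.
Round up → n₁ = 434; n₂ = r·n₁ = 0.5 × 434 = 217.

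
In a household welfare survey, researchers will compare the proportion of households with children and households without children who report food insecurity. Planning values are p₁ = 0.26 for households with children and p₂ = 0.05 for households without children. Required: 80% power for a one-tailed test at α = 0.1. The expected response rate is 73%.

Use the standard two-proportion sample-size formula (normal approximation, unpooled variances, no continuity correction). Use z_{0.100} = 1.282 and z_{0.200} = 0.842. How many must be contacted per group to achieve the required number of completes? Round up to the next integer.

n = 34 per group

n = (z_α + z_β)² · [p₁(1−p₁) + p₂(1−p₂)] / (p₁ − p₂)²
  = (1.282 + 0.842)² · (0.26·0.74 + 0.05·0.95) / (0.21)²
  = (2.124)² · (0.1924 + 0.0475) / 0.0441
  = 4.5114 · 0.2399 / 0.0441
  = 24.54
Adjust for 73% response: 24.54 / 0.73 = 33.62.
Round up → n = 34 per group.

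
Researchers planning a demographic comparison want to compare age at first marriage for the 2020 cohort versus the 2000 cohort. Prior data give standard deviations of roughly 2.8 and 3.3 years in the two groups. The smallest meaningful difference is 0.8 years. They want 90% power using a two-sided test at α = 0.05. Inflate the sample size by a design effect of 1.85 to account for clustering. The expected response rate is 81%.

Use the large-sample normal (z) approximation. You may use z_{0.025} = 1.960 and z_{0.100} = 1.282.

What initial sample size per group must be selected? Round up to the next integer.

n = (z_{α/2} + z_β)² · (σ₁² + σ₂²) / δ²
  = (1.960 + 1.282)² · (2.8² + 3.3² = 18.73) / 0.8²
  = 10.5106 · 18.73 / 0.64
  = 307.60
Design effect: 1.85 × 307.60 = 569.06.
Adjust for 81% response: 569.06 / 0.81 = 702.54.
Round up → n = 703 per group.

n = 703 per group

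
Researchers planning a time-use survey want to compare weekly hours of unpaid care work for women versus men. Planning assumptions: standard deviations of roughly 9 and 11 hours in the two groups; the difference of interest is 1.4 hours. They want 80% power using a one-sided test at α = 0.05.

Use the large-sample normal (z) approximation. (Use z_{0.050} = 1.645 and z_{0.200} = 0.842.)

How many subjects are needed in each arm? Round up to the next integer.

n = (z_α + z_β)² · (σ₁² + σ₂²) / δ²
  = (1.645 + 0.842)² · (9² + 11² = 202) / 1.4²
  = 6.1852 · 202 / 1.96
  = 637.45
Round up → n = 638 per group.

n = 638 per group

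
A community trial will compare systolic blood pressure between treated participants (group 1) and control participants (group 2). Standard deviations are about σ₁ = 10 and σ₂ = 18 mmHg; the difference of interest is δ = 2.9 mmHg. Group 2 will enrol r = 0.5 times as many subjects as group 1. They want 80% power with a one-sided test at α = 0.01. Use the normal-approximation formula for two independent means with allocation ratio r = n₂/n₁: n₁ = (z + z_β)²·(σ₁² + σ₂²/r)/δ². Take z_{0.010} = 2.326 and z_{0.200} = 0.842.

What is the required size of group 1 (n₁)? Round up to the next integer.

n₁ = 893

n₁ = (z_α + z_β)² · (σ₁² + σ₂²/r) / δ²
   = (2.326 + 0.842)² · (10² + 18²/0.5) / 2.9²
   = 10.0362 · (100 + 648) / 8.41
   = 10.0362 · 748 / 8.41
   = 892.64
Round up → n₁ = 893; n₂ = r·n₁ = 0.5 × 893 = 447.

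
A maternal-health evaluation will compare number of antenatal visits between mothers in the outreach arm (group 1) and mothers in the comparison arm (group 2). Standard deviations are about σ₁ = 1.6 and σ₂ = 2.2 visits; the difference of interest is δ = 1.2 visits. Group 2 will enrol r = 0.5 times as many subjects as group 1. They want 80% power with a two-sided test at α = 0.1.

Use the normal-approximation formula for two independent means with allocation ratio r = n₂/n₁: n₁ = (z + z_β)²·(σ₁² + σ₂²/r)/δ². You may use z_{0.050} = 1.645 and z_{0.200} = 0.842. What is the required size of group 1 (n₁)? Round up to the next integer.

n₁ = (z_{α/2} + z_β)² · (σ₁² + σ₂²/r) / δ²
   = (1.645 + 0.842)² · (1.6² + 2.2²/0.5) / 1.2²
   = 6.1852 · (2.56 + 9.68) / 1.44
   = 6.1852 · 12.24 / 1.44
   = 52.57
Round up → n₁ = 53; n₂ = r·n₁ = 0.5 × 53 = 27.

n₁ = 53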